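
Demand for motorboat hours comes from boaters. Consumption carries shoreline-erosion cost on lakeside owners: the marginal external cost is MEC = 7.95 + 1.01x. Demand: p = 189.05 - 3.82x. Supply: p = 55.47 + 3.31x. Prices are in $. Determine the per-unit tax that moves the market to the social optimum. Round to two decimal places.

Social marginal benefit = demand − MEC = 181.10 - 4.83x.
Set SMB = MC: 181.10 - 4.83x = 55.47 + 3.31x → x* = 15.4337.
The Pigouvian tax equals MEC at x*: 7.95 + 1.01×15.4337 = 23.5380.

tax = $23.54 per unit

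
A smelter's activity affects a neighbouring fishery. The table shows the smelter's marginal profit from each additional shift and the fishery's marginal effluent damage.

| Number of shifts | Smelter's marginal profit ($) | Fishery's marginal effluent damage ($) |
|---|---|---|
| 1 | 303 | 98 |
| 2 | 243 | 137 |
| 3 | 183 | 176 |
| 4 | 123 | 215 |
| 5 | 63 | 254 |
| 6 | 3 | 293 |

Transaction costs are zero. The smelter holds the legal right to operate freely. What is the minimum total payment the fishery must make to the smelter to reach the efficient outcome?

$189

Left alone the smelter would choose level 6 (marginal profit stays positive).
Efficient level: k* = 3 (marginal profit ≥ marginal effluent damage through 3).
The fishery must at least cover the smelter's forgone profit from cutting 6→3: 123 + 63 + 3 = 189.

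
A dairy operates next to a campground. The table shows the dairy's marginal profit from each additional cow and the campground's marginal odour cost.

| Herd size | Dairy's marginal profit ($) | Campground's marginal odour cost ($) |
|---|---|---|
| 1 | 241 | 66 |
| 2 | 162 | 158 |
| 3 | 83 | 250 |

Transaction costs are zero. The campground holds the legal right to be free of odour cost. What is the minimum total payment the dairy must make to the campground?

$224

Efficient level: marginal profit ≥ marginal odour cost through level 2, so k* = 2.
With the campground holding the right, the dairy must at least compensate total damage at k*: 66 + 158 = 224.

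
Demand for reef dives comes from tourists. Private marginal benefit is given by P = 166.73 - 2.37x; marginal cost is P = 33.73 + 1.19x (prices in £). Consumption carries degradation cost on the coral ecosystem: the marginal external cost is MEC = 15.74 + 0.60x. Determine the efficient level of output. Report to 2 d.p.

Social marginal benefit = demand − MEC = 150.99 - 2.97x.
Set SMB = MC: 150.99 - 2.97x = 33.73 + 1.19x → x* = 28.1875.

x* = 28.19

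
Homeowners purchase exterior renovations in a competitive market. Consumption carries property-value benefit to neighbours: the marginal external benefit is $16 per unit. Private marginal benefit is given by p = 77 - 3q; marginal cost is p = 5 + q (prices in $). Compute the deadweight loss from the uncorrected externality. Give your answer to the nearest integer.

DWL = $32

Market equilibrium (private): 5 + q = 77 - 3q → q_m = 18.0000.
Social marginal benefit = demand + MEB = 93 - 3q.
Set SMB = MC: 93 - 3q = 5 + q → q* = 22.0000.
Between q* and q_m the wedge SMB − MC runs linearly from 0 to MEB(q_m), so the loss is a triangle.
DWL = ½ × 4.0000 × 16.0000 = 32.0000.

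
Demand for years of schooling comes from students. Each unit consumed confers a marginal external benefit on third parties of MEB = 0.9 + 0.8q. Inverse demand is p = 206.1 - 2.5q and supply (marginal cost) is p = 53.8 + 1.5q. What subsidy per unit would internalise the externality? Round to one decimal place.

subsidy = 39.2 per unit

Social marginal benefit = demand + MEB = 207.0 - 1.7q.
Set SMB = MC: 207.0 - 1.7q = 53.8 + 1.5q → q* = 47.8750.
The Pigouvian subsidy equals MEB at q*: 0.9 + 0.8×47.8750 = 39.2000.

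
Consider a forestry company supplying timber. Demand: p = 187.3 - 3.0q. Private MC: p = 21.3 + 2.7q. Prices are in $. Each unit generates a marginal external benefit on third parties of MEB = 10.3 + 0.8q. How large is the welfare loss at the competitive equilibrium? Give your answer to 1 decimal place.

Market equilibrium (private): 21.3 + 2.7q = 187.3 - 3.0q → q_m = 29.1228.
Social marginal cost = private MC − MEB = 11.0 + 1.9q.
Set SMC = demand: 11.0 + 1.9q = 187.3 - 3.0q → q* = 35.9796.
Height of the DWL triangle at q_m is demand(q_m) − SMC(q_m) = MEB(q_m) = 33.5982.
DWL = ½ × 6.8568 × 33.5982 = 115.1881.

DWL = $115.2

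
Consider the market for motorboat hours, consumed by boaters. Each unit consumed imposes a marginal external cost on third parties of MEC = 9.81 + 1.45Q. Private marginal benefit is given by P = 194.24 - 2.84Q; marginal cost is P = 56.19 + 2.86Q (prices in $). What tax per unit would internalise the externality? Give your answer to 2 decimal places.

tax = $35.82 per unit

Social marginal benefit = demand − MEC = 184.43 - 4.29Q.
Set SMB = MC: 184.43 - 4.29Q = 56.19 + 2.86Q → Q* = 17.9357.
The Pigouvian tax equals MEC at Q*: 9.81 + 1.45×17.9357 = 35.8168.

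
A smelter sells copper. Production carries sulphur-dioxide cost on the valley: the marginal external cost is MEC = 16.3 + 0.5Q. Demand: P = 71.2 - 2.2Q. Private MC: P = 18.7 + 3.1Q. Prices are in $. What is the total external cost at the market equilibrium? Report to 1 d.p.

$186.0

Market equilibrium (private): 18.7 + 3.1Q = 71.2 - 2.2Q → Q_m = 9.9057.
Total external cost = ∫₀^{Q_m} (16.3 + 0.5Q) dQ = 16.3×9.9057 + ½×0.5×9.9057² = 185.9936.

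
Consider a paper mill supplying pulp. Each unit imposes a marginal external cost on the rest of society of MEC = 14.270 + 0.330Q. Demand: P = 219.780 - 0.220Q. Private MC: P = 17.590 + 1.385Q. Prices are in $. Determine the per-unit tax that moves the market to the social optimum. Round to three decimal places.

Social marginal cost = private MC + MEC = 31.860 + 1.715Q.
Set SMC = demand: 31.860 + 1.715Q = 219.780 - 0.220Q → Q* = 97.1163.
The Pigouvian tax equals MEC at Q*: 14.270 + 0.330×97.1163 = 46.3184.

tax = $46.318 per unit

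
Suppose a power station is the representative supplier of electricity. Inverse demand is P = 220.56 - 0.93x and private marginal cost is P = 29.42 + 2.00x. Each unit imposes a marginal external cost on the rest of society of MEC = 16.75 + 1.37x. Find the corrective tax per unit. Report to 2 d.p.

tax = 72.31 per unit

Social marginal cost = private MC + MEC = 46.17 + 3.37x.
Set SMC = demand: 46.17 + 3.37x = 220.56 - 0.93x → x* = 40.5558.
The Pigouvian tax equals MEC at x*: 16.75 + 1.37×40.5558 = 72.3114.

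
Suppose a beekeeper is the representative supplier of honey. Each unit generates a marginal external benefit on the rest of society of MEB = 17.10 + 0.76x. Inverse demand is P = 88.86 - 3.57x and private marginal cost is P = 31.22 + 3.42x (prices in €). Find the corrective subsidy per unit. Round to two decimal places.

Social marginal cost = private MC − MEB = 14.12 + 2.66x.
Set SMC = demand: 14.12 + 2.66x = 88.86 - 3.57x → x* = 11.9968.
The Pigouvian subsidy equals MEB at x*: 17.10 + 0.76×11.9968 = 26.2176.

subsidy = €26.22 per unit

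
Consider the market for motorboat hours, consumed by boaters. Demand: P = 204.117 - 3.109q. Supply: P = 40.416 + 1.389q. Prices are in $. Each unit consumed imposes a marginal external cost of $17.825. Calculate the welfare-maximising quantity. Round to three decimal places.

Social marginal benefit = demand − MEC = 186.292 - 3.109q.
Set SMB = MC: 186.292 - 3.109q = 40.416 + 1.389q → q* = 32.4313.

q* = 32.431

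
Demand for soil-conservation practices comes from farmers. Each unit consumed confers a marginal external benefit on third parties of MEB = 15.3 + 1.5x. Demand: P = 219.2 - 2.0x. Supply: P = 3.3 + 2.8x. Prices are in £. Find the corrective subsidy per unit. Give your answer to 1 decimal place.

subsidy = £120.4 per unit

Social marginal benefit = demand + MEB = 234.5 - 0.5x.
Set SMB = MC: 234.5 - 0.5x = 3.3 + 2.8x → x* = 70.0606.
The Pigouvian subsidy equals MEB at x*: 15.3 + 1.5×70.0606 = 120.3909.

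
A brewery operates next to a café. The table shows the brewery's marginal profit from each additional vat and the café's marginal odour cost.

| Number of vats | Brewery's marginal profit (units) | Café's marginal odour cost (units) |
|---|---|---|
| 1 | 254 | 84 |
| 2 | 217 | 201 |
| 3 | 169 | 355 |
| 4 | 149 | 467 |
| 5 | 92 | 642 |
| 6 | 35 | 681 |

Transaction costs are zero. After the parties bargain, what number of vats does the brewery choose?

Bargaining reaches the level where marginal profit last exceeds marginal odour cost.
That holds through level 2 (217 ≥ 201) but not at 3 (169 < 355).

2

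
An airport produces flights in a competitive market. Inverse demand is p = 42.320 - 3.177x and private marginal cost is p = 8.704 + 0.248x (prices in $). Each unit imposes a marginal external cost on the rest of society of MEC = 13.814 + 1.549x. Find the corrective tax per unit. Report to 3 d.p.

Social marginal cost = private MC + MEC = 22.518 + 1.797x.
Set SMC = demand: 22.518 + 1.797x = 42.320 - 3.177x → x* = 3.9811.
The Pigouvian tax equals MEC at x*: 13.814 + 1.549×3.9811 = 19.9807.

tax = $19.981 per unit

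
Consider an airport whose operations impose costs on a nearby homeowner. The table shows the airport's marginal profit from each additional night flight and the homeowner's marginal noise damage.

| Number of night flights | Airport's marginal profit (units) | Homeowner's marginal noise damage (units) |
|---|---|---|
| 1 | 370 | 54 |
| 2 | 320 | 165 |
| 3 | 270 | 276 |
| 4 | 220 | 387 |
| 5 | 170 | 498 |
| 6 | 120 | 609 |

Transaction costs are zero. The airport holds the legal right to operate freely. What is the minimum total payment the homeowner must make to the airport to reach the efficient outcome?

Left alone the airport would choose level 6 (marginal profit stays positive).
Efficient level: k* = 2 (marginal profit ≥ marginal noise damage through 2).
The homeowner must at least cover the airport's forgone profit from cutting 6→2: 270 + 220 + 170 + 120 = 780.

780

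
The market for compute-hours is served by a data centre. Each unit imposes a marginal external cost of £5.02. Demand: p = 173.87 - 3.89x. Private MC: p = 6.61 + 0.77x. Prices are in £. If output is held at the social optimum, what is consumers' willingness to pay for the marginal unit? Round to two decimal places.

Social marginal cost = private MC + MEC = 11.63 + 0.77x.
Set SMC = demand: 11.63 + 0.77x = 173.87 - 3.89x → x* = 34.8155.
Consumer price on the demand curve at x*: 173.87 − 3.89×34.8155 = 38.4377.

P = £38.44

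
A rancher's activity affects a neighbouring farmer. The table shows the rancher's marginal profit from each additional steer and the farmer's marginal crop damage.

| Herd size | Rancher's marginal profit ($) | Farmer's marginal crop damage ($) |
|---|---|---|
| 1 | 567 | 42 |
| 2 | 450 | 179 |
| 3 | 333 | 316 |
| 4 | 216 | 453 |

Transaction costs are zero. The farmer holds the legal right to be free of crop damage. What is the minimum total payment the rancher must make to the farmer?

$537

Efficient level: marginal profit ≥ marginal crop damage through level 3, so k* = 3.
With the farmer holding the right, the rancher must at least compensate total damage at k*: 42 + 179 + 316 = 537.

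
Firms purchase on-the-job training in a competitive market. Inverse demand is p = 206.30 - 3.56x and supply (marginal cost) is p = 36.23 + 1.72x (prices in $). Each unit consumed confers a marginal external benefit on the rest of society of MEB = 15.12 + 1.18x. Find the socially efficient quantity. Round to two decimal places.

Social marginal benefit = demand + MEB = 221.42 - 2.38x.
Set SMB = MC: 221.42 - 2.38x = 36.23 + 1.72x → x* = 45.1683.

x* = 45.17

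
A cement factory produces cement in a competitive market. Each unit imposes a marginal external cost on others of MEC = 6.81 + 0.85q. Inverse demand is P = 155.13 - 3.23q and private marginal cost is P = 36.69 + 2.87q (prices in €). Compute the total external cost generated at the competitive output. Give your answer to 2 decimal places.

Market equilibrium (private): 36.69 + 2.87q = 155.13 - 3.23q → q_m = 19.4164.
Total external cost = ∫₀^{q_m} (6.81 + 0.85q) dq = 6.81×19.4164 + ½×0.85×19.4164² = 292.4492.

€292.45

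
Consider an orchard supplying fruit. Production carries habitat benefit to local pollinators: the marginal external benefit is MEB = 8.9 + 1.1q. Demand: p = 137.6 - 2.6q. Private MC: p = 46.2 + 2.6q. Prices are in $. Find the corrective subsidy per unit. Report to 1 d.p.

subsidy = $35.8 per unit

Social marginal cost = private MC − MEB = 37.3 + 1.5q.
Set SMC = demand: 37.3 + 1.5q = 137.6 - 2.6q → q* = 24.4634.
The Pigouvian subsidy equals MEB at q*: 8.9 + 1.1×24.4634 = 35.8097.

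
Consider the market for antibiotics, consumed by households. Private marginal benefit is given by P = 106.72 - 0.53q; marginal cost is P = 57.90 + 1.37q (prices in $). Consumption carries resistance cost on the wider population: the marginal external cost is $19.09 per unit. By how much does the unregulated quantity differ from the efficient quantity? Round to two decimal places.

Market equilibrium (private): 57.90 + 1.37q = 106.72 - 0.53q → q_m = 25.6947.
Social marginal benefit = demand − MEC = 87.63 - 0.53q.
Set SMB = MC: 87.63 - 0.53q = 57.90 + 1.37q → q* = 15.6474.
Gap = |25.6947 − 15.6474| = 10.0473.

10.05 units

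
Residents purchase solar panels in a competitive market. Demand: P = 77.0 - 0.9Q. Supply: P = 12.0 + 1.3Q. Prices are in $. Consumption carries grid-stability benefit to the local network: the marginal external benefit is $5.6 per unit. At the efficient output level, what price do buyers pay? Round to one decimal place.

P = $48.1

Social marginal benefit = demand + MEB = 82.6 - 0.9Q.
Set SMB = MC: 82.6 - 0.9Q = 12.0 + 1.3Q → Q* = 32.0909.
Consumer price on the demand curve at Q*: 77.0 − 0.9×32.0909 = 48.1182.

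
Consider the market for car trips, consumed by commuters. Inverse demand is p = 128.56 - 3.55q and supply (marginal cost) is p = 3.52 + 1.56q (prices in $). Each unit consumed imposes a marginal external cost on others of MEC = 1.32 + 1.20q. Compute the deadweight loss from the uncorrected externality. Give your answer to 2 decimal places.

Market equilibrium (private): 3.52 + 1.56q = 128.56 - 3.55q → q_m = 24.4697.
Social marginal benefit = demand − MEC = 127.24 - 4.75q.
Set SMB = MC: 127.24 - 4.75q = 3.52 + 1.56q → q* = 19.6070.
Height of the DWL triangle at q_m is MC(q_m) − SMB(q_m) = MEC(q_m) = 30.6836.
DWL = ½ × 4.8627 × 30.6836 = 74.6026.

DWL = $74.60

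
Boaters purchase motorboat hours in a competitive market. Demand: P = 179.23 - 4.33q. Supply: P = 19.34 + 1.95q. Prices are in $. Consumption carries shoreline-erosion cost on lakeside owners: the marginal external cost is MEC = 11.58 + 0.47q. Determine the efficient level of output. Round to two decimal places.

Social marginal benefit = demand − MEC = 167.65 - 4.80q.
Set SMB = MC: 167.65 - 4.80q = 19.34 + 1.95q → q* = 21.9719.

q* = 21.97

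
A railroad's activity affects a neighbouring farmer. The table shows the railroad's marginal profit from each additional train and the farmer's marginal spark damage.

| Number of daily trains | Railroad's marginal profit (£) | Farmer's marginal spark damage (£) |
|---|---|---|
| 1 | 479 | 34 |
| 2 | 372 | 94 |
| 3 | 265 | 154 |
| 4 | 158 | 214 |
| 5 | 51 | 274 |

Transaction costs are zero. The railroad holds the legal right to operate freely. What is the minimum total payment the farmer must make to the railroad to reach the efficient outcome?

£209

Left alone the railroad would choose level 5 (marginal profit stays positive).
Efficient level: k* = 3 (marginal profit ≥ marginal spark damage through 3).
The farmer must at least cover the railroad's forgone profit from cutting 5→3: 158 + 51 = 209.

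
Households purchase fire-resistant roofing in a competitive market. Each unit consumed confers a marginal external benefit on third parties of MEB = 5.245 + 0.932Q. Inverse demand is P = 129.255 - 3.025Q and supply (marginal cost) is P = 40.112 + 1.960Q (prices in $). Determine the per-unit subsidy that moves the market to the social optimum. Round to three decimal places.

subsidy = $26.950 per unit

Social marginal benefit = demand + MEB = 134.500 - 2.093Q.
Set SMB = MC: 134.500 - 2.093Q = 40.112 + 1.960Q → Q* = 23.2884.
The Pigouvian subsidy equals MEB at Q*: 5.245 + 0.932×23.2884 = 26.9498.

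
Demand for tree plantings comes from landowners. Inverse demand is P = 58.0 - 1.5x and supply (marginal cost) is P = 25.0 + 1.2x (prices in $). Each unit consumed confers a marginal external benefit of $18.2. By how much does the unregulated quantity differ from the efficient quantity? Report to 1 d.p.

Market equilibrium (private): 25.0 + 1.2x = 58.0 - 1.5x → x_m = 12.2222.
Social marginal benefit = demand + MEB = 76.2 - 1.5x.
Set SMB = MC: 76.2 - 1.5x = 25.0 + 1.2x → x* = 18.9630.
Gap = |12.2222 − 18.9630| = 6.7408.

6.7 units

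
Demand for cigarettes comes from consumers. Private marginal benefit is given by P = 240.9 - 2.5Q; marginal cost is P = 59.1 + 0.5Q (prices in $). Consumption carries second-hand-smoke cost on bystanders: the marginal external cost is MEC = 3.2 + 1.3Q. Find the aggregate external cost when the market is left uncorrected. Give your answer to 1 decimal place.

$2581.0

Market equilibrium (private): 59.1 + 0.5Q = 240.9 - 2.5Q → Q_m = 60.6000.
Total external cost = ∫₀^{Q_m} (3.2 + 1.3Q) dQ = 3.2×60.6000 + ½×1.3×60.6000² = 2580.9540.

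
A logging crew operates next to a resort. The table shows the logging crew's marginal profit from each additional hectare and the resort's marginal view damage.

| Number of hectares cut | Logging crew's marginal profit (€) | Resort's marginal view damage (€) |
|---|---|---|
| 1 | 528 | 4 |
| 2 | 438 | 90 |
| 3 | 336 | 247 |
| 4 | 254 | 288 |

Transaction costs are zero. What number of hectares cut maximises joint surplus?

3

Bargaining reaches the level where marginal profit last exceeds marginal view damage.
That holds through level 3 (336 ≥ 247) but not at 4 (254 < 288).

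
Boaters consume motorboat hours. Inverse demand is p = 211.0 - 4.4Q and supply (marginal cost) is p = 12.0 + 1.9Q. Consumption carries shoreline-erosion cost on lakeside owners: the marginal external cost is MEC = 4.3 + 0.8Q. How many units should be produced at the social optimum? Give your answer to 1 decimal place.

Q* = 27.4

Social marginal benefit = demand − MEC = 206.7 - 5.2Q.
Set SMB = MC: 206.7 - 5.2Q = 12.0 + 1.9Q → Q* = 27.4225.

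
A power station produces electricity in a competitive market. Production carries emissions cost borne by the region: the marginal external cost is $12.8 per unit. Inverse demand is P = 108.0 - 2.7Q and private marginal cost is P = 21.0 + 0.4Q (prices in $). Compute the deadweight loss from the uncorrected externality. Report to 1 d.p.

Market equilibrium (private): 21.0 + 0.4Q = 108.0 - 2.7Q → Q_m = 28.0645.
Social marginal cost = private MC + MEC = 33.8 + 0.4Q.
Set SMC = demand: 33.8 + 0.4Q = 108.0 - 2.7Q → Q* = 23.9355.
The welfare-loss triangle has base |Q_m − Q*| and height MEC(Q_m) (the vertical gap between SMC and demand is zero at Q* and MEC at Q_m).
DWL = ½ × 4.1290 × 12.8000 = 26.4256.

DWL = $26.4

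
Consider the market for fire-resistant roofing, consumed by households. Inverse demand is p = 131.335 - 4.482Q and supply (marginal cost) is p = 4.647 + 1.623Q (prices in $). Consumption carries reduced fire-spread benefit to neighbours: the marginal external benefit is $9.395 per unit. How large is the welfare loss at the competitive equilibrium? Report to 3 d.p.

Market equilibrium (private): 4.647 + 1.623Q = 131.335 - 4.482Q → Q_m = 20.7515.
Social marginal benefit = demand + MEB = 140.730 - 4.482Q.
Set SMB = MC: 140.730 - 4.482Q = 4.647 + 1.623Q → Q* = 22.2904.
The welfare-loss triangle has base |Q_m − Q*| and height MEB(Q_m) (the vertical gap between SMB and MC is zero at Q* and MEB at Q_m).
DWL = ½ × 1.5389 × 9.3950 = 7.2290.

DWL = $7.229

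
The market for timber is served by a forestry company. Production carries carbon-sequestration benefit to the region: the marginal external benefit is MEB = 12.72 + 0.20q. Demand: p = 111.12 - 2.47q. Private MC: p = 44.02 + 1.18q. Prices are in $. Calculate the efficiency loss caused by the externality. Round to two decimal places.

DWL = $38.96

Market equilibrium (private): 44.02 + 1.18q = 111.12 - 2.47q → q_m = 18.3836.
Social marginal cost = private MC − MEB = 31.30 + 0.98q.
Set SMC = demand: 31.30 + 0.98q = 111.12 - 2.47q → q* = 23.1362.
Height of the DWL triangle at q_m is demand(q_m) − SMC(q_m) = MEB(q_m) = 16.3967.
DWL = ½ × 4.7526 × 16.3967 = 38.9635.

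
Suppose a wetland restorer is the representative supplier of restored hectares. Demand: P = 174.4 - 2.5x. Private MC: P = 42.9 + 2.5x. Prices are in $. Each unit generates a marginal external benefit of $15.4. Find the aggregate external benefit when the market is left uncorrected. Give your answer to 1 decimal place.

Market equilibrium (private): 42.9 + 2.5x = 174.4 - 2.5x → x_m = 26.3000.
Total external benefit = MEB × x_m = 15.4 × 26.3000 = 405.0200.

$405.0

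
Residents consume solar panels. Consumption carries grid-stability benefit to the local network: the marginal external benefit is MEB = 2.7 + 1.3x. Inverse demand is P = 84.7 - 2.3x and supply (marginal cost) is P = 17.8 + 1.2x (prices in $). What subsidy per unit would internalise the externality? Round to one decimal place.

Social marginal benefit = demand + MEB = 87.4 - x.
Set SMB = MC: 87.4 - x = 17.8 + 1.2x → x* = 31.6364.
The Pigouvian subsidy equals MEB at x*: 2.7 + 1.3×31.6364 = 43.8273.

subsidy = $43.8 per unit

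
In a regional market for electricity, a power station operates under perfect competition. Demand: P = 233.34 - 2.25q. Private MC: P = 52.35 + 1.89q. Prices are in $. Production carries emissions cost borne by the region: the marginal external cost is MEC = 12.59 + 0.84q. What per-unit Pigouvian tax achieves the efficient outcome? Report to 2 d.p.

Social marginal cost = private MC + MEC = 64.94 + 2.73q.
Set SMC = demand: 64.94 + 2.73q = 233.34 - 2.25q → q* = 33.8153.
The Pigouvian tax equals MEC at q*: 12.59 + 0.84×33.8153 = 40.9949.

tax = $40.99 per unit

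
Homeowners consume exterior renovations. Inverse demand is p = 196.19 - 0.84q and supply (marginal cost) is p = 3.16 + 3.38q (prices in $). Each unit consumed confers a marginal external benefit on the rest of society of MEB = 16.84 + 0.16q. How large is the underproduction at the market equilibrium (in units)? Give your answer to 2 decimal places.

Market equilibrium (private): 3.16 + 3.38q = 196.19 - 0.84q → q_m = 45.7417.
Social marginal benefit = demand + MEB = 213.03 - 0.68q.
Set SMB = MC: 213.03 - 0.68q = 3.16 + 3.38q → q* = 51.6921.
Gap = |45.7417 − 51.6921| = 5.9504.

5.95 units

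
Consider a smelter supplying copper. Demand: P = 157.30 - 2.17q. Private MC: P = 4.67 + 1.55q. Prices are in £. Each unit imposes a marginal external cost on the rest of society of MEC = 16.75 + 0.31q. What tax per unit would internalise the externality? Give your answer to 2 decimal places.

Social marginal cost = private MC + MEC = 21.42 + 1.86q.
Set SMC = demand: 21.42 + 1.86q = 157.30 - 2.17q → q* = 33.7171.
The Pigouvian tax equals MEC at q*: 16.75 + 0.31×33.7171 = 27.2023.

tax = £27.20 per unit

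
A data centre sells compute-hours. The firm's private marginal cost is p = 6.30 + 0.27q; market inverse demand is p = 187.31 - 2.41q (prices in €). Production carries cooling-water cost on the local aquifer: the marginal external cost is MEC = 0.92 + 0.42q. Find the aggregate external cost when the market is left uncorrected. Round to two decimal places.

Market equilibrium (private): 6.30 + 0.27q = 187.31 - 2.41q → q_m = 67.5410.
Total external cost = ∫₀^{q_m} (0.92 + 0.42q) dq = 0.92×67.5410 + ½×0.42×67.5410² = 1020.1129.

€1020.11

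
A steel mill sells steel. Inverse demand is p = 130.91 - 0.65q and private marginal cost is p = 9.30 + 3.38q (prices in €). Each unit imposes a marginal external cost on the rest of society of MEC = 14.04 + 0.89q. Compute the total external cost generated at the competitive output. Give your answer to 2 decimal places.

€828.89

Market equilibrium (private): 9.30 + 3.38q = 130.91 - 0.65q → q_m = 30.1762.
Total external cost = ∫₀^{q_m} (14.04 + 0.89q) dq = 14.04×30.1762 + ½×0.89×30.1762² = 828.8922.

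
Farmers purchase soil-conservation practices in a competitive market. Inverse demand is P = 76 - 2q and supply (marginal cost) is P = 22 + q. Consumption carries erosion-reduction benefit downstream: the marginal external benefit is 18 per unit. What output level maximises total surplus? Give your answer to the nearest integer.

q* = 24

Social marginal benefit = demand + MEB = 94 - 2q.
Set SMB = MC: 94 - 2q = 22 + q → q* = 24.0000.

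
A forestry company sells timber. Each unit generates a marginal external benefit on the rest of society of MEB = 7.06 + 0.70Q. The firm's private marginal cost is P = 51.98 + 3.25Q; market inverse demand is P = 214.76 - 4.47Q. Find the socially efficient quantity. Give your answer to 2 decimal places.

Social marginal cost = private MC − MEB = 44.92 + 2.55Q.
Set SMC = demand: 44.92 + 2.55Q = 214.76 - 4.47Q → Q* = 24.1937.

Q* = 24.19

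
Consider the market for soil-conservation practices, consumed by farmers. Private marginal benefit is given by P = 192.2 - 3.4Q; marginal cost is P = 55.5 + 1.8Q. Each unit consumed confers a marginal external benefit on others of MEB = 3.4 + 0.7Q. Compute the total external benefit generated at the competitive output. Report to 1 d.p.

331.3

Market equilibrium (private): 55.5 + 1.8Q = 192.2 - 3.4Q → Q_m = 26.2885.
Total external benefit = ∫₀^{Q_m} (3.4 + 0.7Q) dQ = 3.4×26.2885 + ½×0.7×26.2885² = 331.2607.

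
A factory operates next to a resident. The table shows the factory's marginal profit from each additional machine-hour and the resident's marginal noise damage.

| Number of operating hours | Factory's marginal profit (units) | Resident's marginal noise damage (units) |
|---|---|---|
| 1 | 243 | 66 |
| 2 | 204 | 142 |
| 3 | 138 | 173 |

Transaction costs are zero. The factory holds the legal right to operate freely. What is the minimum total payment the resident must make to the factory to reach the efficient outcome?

Left alone the factory would choose level 3 (marginal profit stays positive).
Efficient level: k* = 2 (marginal profit ≥ marginal noise damage through 2).
The resident must at least cover the factory's forgone profit from cutting 3→2: 138 = 138.

138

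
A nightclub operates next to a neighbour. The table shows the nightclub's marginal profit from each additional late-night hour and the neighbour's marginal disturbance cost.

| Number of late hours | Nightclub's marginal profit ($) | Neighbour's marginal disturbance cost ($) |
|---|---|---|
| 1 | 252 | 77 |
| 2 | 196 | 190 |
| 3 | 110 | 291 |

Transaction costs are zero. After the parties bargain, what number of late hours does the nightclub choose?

Bargaining reaches the level where marginal profit last exceeds marginal disturbance cost.
That holds through level 2 (196 ≥ 190) but not at 3 (110 < 291).

2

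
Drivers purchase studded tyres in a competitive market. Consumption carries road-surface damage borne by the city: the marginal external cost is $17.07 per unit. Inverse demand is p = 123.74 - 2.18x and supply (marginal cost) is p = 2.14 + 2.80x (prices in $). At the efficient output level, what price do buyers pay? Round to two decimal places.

P = $77.98

Social marginal benefit = demand − MEC = 106.67 - 2.18x.
Set SMB = MC: 106.67 - 2.18x = 2.14 + 2.80x → x* = 20.9900.
Consumer price on the demand curve at x*: 123.74 − 2.18×20.9900 = 77.9818.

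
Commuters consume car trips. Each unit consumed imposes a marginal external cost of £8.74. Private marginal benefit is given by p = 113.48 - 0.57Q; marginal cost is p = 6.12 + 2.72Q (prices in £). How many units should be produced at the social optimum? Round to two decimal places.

Q* = 29.98

Social marginal benefit = demand − MEC = 104.74 - 0.57Q.
Set SMB = MC: 104.74 - 0.57Q = 6.12 + 2.72Q → Q* = 29.9757.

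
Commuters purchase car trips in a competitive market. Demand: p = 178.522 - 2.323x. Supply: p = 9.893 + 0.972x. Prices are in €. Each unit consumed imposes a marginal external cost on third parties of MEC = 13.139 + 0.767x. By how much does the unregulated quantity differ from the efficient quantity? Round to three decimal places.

12.898 units

Market equilibrium (private): 9.893 + 0.972x = 178.522 - 2.323x → x_m = 51.1772.
Social marginal benefit = demand − MEC = 165.383 - 3.090x.
Set SMB = MC: 165.383 - 3.090x = 9.893 + 0.972x → x* = 38.2792.
Gap = |51.1772 − 38.2792| = 12.8980.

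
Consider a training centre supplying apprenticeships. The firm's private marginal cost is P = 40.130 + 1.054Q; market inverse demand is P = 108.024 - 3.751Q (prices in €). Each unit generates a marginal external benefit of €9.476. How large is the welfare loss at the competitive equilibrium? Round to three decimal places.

DWL = €9.344

Market equilibrium (private): 40.130 + 1.054Q = 108.024 - 3.751Q → Q_m = 14.1299.
Social marginal cost = private MC − MEB = 30.654 + 1.054Q.
Set SMC = demand: 30.654 + 1.054Q = 108.024 - 3.751Q → Q* = 16.1020.
The loss is the area between SMC and demand from Q* to Q_m; with linear curves that's a triangle of height MEB(Q_m).
DWL = ½ × 1.9721 × 9.4760 = 9.3438.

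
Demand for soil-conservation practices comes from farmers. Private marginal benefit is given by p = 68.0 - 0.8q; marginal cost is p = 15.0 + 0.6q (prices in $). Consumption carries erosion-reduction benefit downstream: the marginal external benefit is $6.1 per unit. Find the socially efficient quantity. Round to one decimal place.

Social marginal benefit = demand + MEB = 74.1 - 0.8q.
Set SMB = MC: 74.1 - 0.8q = 15.0 + 0.6q → q* = 42.2143.

q* = 42.2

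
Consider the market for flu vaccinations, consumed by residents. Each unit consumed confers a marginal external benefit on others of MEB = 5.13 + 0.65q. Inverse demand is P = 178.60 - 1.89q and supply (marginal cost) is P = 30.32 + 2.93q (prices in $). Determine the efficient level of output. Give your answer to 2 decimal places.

Social marginal benefit = demand + MEB = 183.73 - 1.24q.
Set SMB = MC: 183.73 - 1.24q = 30.32 + 2.93q → q* = 36.7890.

q* = 36.79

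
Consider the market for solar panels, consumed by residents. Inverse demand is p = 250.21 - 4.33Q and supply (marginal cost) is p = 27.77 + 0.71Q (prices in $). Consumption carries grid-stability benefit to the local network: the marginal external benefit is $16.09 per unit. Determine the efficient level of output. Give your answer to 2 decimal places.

Q* = 47.33

Social marginal benefit = demand + MEB = 266.30 - 4.33Q.
Set SMB = MC: 266.30 - 4.33Q = 27.77 + 0.71Q → Q* = 47.3274.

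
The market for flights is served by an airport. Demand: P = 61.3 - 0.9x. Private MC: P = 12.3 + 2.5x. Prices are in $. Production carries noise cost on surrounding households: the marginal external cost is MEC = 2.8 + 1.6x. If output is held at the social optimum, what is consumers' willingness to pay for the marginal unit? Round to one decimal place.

Social marginal cost = private MC + MEC = 15.1 + 4.1x.
Set SMC = demand: 15.1 + 4.1x = 61.3 - 0.9x → x* = 9.2400.
Consumer price on the demand curve at x*: 61.3 − 0.9×9.2400 = 52.9840.

P = $53.0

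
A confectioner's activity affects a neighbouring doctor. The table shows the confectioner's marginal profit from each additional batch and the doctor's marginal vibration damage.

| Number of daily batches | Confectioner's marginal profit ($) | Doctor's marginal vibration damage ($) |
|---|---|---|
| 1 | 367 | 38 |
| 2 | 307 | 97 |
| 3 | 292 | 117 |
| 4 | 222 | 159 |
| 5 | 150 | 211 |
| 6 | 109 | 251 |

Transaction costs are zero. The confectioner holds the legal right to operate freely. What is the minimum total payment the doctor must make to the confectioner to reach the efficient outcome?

Left alone the confectioner would choose level 6 (marginal profit stays positive).
Efficient level: k* = 4 (marginal profit ≥ marginal vibration damage through 4).
The doctor must at least cover the confectioner's forgone profit from cutting 6→4: 150 + 109 = 259.

$259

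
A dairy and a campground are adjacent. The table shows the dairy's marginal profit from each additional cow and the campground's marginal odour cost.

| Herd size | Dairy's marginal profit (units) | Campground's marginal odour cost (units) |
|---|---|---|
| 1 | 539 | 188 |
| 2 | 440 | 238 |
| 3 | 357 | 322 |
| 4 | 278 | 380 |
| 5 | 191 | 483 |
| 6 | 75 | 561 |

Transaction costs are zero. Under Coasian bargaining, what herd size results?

3

Bargaining reaches the level where marginal profit last exceeds marginal odour cost.
That holds through level 3 (357 ≥ 322) but not at 4 (278 < 380).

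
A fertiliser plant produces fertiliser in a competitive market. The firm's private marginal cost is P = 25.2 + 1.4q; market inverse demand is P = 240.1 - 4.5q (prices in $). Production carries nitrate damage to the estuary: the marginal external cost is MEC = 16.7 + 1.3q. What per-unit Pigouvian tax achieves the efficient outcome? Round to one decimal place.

Social marginal cost = private MC + MEC = 41.9 + 2.7q.
Set SMC = demand: 41.9 + 2.7q = 240.1 - 4.5q → q* = 27.5278.
The Pigouvian tax equals MEC at q*: 16.7 + 1.3×27.5278 = 52.4861.

tax = $52.5 per unit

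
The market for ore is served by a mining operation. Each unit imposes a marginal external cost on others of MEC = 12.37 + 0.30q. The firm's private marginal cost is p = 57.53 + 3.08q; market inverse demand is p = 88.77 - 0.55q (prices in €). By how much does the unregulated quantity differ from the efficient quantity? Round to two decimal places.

Market equilibrium (private): 57.53 + 3.08q = 88.77 - 0.55q → q_m = 8.6061.
Social marginal cost = private MC + MEC = 69.90 + 3.38q.
Set SMC = demand: 69.90 + 3.38q = 88.77 - 0.55q → q* = 4.8015.
Gap = |8.6061 − 4.8015| = 3.8046.

3.80 units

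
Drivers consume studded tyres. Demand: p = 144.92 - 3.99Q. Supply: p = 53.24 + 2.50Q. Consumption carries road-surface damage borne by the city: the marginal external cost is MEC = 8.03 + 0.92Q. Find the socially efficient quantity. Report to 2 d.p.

Social marginal benefit = demand − MEC = 136.89 - 4.91Q.
Set SMB = MC: 136.89 - 4.91Q = 53.24 + 2.50Q → Q* = 11.2888.

Q* = 11.29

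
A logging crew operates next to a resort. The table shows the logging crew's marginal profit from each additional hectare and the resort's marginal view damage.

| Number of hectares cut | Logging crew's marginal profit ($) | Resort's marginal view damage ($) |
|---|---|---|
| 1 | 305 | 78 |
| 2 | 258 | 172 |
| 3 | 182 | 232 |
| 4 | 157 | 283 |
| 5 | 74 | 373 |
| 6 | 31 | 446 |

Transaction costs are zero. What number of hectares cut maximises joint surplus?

Bargaining reaches the level where marginal profit last exceeds marginal view damage.
That holds through level 2 (258 ≥ 172) but not at 3 (182 < 232).

2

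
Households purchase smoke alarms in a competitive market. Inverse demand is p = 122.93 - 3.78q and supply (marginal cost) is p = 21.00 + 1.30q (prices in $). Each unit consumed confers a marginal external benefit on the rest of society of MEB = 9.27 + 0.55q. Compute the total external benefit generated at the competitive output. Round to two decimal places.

Market equilibrium (private): 21.00 + 1.30q = 122.93 - 3.78q → q_m = 20.0650.
Total external benefit = ∫₀^{q_m} (9.27 + 0.55q) dq = 9.27×20.0650 + ½×0.55×20.0650² = 296.7187.

$296.72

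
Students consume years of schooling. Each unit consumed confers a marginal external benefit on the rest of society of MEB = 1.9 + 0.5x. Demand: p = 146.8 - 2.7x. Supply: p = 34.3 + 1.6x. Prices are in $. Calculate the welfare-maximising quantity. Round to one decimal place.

x* = 30.1

Social marginal benefit = demand + MEB = 148.7 - 2.2x.
Set SMB = MC: 148.7 - 2.2x = 34.3 + 1.6x → x* = 30.1053.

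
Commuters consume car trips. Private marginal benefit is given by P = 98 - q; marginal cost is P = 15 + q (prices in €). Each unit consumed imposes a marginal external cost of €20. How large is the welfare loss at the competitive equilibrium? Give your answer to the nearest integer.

Market equilibrium (private): 15 + q = 98 - q → q_m = 41.5000.
Social marginal benefit = demand − MEC = 78 - q.
Set SMB = MC: 78 - q = 15 + q → q* = 31.5000.
The loss is the area between SMB and MC from q* to q_m; with linear curves that's a triangle of height MEC(q_m).
DWL = ½ × 10.0000 × 20.0000 = 100.0000.

DWL = €100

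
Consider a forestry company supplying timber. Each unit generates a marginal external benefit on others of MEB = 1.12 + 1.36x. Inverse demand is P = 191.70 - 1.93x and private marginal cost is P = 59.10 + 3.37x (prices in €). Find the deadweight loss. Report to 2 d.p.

DWL = €156.75

Market equilibrium (private): 59.10 + 3.37x = 191.70 - 1.93x → x_m = 25.0189.
Social marginal cost = private MC − MEB = 57.98 + 2.01x.
Set SMC = demand: 57.98 + 2.01x = 191.70 - 1.93x → x* = 33.9391.
The welfare-loss triangle has base |x_m − x*| and height MEB(x_m) (the vertical gap between SMC and demand is zero at x* and MEB at x_m).
DWL = ½ × 8.9202 × 35.1457 = 156.7533.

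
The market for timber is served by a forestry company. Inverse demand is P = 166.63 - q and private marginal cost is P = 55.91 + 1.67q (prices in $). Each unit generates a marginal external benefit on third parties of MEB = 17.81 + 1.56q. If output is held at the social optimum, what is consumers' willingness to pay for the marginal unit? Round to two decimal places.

P = $50.84

Social marginal cost = private MC − MEB = 38.10 + 0.11q.
Set SMC = demand: 38.10 + 0.11q = 166.63 - q → q* = 115.7928.
Consumer price on the demand curve at q*: 166.63 − 1.00×115.7928 = 50.8372.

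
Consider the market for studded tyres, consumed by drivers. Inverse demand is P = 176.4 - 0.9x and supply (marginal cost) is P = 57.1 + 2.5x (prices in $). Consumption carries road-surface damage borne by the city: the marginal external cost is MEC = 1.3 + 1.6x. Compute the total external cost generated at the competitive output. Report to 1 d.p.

Market equilibrium (private): 57.1 + 2.5x = 176.4 - 0.9x → x_m = 35.0882.
Total external cost = ∫₀^{x_m} (1.3 + 1.6x) dx = 1.3×35.0882 + ½×1.6×35.0882² = 1030.5601.

$1030.6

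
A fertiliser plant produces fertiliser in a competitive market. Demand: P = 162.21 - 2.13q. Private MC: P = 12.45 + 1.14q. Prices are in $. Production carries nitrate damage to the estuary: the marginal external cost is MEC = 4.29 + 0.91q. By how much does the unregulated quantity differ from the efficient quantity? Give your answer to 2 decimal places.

11.00 units

Market equilibrium (private): 12.45 + 1.14q = 162.21 - 2.13q → q_m = 45.7982.
Social marginal cost = private MC + MEC = 16.74 + 2.05q.
Set SMC = demand: 16.74 + 2.05q = 162.21 - 2.13q → q* = 34.8014.
Gap = |45.7982 − 34.8014| = 10.9968.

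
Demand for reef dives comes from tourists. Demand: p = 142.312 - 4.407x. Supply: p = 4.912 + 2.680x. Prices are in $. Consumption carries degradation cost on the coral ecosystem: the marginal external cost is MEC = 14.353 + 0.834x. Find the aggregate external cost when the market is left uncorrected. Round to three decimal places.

Market equilibrium (private): 4.912 + 2.680x = 142.312 - 4.407x → x_m = 19.3876.
Total external cost = ∫₀^{x_m} (14.353 + 0.834x) dx = 14.353×19.3876 + ½×0.834×19.3876² = 435.0118.

$435.012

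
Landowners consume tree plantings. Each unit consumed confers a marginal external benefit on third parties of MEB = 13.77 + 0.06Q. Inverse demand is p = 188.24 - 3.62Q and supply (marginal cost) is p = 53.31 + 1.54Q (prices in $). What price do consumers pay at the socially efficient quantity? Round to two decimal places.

Social marginal benefit = demand + MEB = 202.01 - 3.56Q.
Set SMB = MC: 202.01 - 3.56Q = 53.31 + 1.54Q → Q* = 29.1569.
Consumer price on the demand curve at Q*: 188.24 − 3.62×29.1569 = 82.6920.

P = $82.69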